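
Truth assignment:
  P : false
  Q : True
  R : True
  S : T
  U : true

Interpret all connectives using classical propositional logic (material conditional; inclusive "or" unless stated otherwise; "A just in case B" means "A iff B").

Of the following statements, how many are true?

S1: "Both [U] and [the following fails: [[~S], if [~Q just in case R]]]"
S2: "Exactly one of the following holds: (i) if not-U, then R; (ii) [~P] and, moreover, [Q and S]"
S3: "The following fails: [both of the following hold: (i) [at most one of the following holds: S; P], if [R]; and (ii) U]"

S1: This is U and not ((not Q iff R) -> not S).

not Q = not True = False
not Q iff R = False iff True = False
not S = not True = False
(not Q iff R) -> not S = False -> False = True
not ((not Q iff R) -> not S) = not True = False
U and not ((not Q iff R) -> not S) = True and False = False
Thus S1 is false.

S2: In symbols: (not U -> R) xor (not P and (Q and S))

not U = not True = False
not U -> R = False -> True = True
not P = not False = True
Q and S = True and True = True
not P and (Q and S) = True and True = True
(not U -> R) xor (not P and (Q and S)) = True xor True = False
Thus S2 is false.

S3: Formalization: not ((R -> (S nand P)) and U)

S nand P = True nand False = True
R -> (S nand P) = True -> True = True
(R -> (S nand P)) and U = True and True = True
not ((R -> (S nand P)) and U) = not True = False
So S3 is false.

0 of the 3 statements are true (none).

0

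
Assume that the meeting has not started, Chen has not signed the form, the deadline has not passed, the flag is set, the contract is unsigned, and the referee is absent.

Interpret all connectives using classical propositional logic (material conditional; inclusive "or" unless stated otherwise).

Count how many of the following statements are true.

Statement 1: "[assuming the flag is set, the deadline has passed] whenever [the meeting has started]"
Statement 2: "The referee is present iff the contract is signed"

Let P = "the meeting has started" (False), S = "the flag is set" (True), R = "the deadline has passed" (False), V = "the referee is present" (False), U = "the contract is signed" (False).

Statement 1: This is P -> (S -> R).

S -> R = True -> False = False
P -> (S -> R) = False -> False = True
Hence Statement 1 is true.

Statement 2: Formalization: V iff U

V iff U = False iff False = True
Hence Statement 2 is true.

2 of the 2 statements are true.

2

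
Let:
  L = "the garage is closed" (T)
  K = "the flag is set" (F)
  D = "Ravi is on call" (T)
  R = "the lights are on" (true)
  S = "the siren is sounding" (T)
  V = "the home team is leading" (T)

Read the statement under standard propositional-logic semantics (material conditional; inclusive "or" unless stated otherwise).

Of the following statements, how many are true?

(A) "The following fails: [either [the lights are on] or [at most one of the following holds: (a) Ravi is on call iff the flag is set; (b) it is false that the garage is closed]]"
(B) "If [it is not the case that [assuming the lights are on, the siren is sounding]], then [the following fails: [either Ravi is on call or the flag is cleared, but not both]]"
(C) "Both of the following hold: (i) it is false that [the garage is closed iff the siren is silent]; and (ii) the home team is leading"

2

(A): Formalization: ~(R | ((D <-> K) nand ~L))

D <-> K = T <-> F = F
~L = ~T = F
(D <-> K) nand ~L = F nand F = T
R | ((D <-> K) nand ~L) = T | T = T
~(R | ((D <-> K) nand ~L)) = ~T = F
So (A) is false.

(B): Parsed as ~(R -> S) -> ~(D xor ~K)

R -> S = T -> T = T
~(R -> S) = ~T = F
~K = ~F = T
D xor ~K = T xor T = F
~(D xor ~K) = ~F = T
~(R -> S) -> ~(D xor ~K) = F -> T = T
So (B) is true.

(C): Formalization: ~(L <-> ~S) & V

~S = ~T = F
L <-> ~S = T <-> F = F
~(L <-> ~S) = ~F = T
~(L <-> ~S) & V = T & T = T
Thus (C) is true.

Count: 2.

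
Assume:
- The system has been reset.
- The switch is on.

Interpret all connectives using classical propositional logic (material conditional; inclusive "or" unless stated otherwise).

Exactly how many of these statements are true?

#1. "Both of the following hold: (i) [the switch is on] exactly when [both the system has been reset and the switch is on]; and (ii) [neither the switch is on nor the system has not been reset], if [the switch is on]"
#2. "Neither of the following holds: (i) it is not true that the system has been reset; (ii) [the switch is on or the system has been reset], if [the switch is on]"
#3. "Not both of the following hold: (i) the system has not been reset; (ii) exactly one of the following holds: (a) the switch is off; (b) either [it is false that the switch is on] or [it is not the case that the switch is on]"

1

Let Q = "the switch is on" (True), P = "the system has been reset" (True).

#1: Formalization: (Q iff (P and Q)) and (Q -> (Q nor not P))

P and Q = True and True = True
Q iff (P and Q) = True iff True = True
not P = not True = False
Q nor not P = True nor False = False
Q -> (Q nor not P) = True -> False = False
(Q iff (P and Q)) and (Q -> (Q nor not P)) = True and False = False
So #1 is false.

#2: In symbols: not P nor (Q -> (Q or P))

not P = not True = False
Q or P = True or True = True
Q -> (Q or P) = True -> True = True
not P nor (Q -> (Q or P)) = False nor True = False
So #2 is false.

#3: In symbols: not P nand (not Q xor (not Q or not Q))

not P = not True = False
not Q = not True = False
not Q = not True = False
not Q = not True = False
not Q or not Q = False or False = False
not Q xor (not Q or not Q) = False xor False = False
not P nand (not Q xor (not Q or not Q)) = False nand False = True
Thus #3 is true.

Count: 1.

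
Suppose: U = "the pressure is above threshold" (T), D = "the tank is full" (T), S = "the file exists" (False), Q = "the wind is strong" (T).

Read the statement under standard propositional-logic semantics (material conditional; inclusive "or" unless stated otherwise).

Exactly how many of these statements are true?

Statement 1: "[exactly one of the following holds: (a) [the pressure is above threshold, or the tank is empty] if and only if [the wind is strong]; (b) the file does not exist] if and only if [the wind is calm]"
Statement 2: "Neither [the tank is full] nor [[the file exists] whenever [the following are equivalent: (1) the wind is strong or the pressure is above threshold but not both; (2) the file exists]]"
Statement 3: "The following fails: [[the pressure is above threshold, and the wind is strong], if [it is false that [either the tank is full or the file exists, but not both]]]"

1

Statement 1: Parsed as (((U | ~D) <-> Q) xor ~S) <-> ~Q

~D = ~T = F
U | ~D = T | F = T
(U | ~D) <-> Q = T <-> T = T
~S = ~F = T
((U | ~D) <-> Q) xor ~S = T xor T = F
~Q = ~T = F
(((U | ~D) <-> Q) xor ~S) <-> ~Q = F <-> F = T
Thus Statement 1 is true.

Statement 2: Parsed as D nor (((Q xor U) <-> S) -> S)

Q xor U = T xor T = F
(Q xor U) <-> S = F <-> F = T
((Q xor U) <-> S) -> S = T -> F = F
D nor (((Q xor U) <-> S) -> S) = T nor F = F
Hence Statement 2 is false.

Statement 3: Formalization: ~(~(D xor S) -> (U & Q))

D xor S = T xor F = T
~(D xor S) = ~T = F
U & Q = T & T = T
~(D xor S) -> (U & Q) = F -> T = T
~(~(D xor S) -> (U & Q)) = ~T = F
Thus Statement 3 is false.

1 of the 3 statements is true.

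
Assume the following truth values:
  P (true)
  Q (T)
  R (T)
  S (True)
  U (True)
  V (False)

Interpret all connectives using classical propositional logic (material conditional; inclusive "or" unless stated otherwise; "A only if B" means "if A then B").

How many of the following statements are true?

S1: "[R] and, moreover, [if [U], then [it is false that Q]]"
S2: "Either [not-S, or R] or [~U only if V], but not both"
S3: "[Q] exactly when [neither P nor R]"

0

S1: Formalization: R ∧ (U → ¬Q)

¬Q = ¬T = F
U → ¬Q = T → F = F
R ∧ (U → ¬Q) = T ∧ F = F
Thus S1 is false.

S2: This is (¬S ∨ R) ⊕ (¬U → V).

¬S = ¬T = F
¬S ∨ R = F ∨ T = T
¬U = ¬T = F
¬U → V = F → F = T
(¬S ∨ R) ⊕ (¬U → V) = T ⊕ T = F
So S2 is false.

S3: Formalization: Q ↔ (P ↓ R)

P ↓ R = T ↓ T = F
Q ↔ (P ↓ R) = T ↔ F = F
Thus S3 is false.

0 of the 3 statements are true (none).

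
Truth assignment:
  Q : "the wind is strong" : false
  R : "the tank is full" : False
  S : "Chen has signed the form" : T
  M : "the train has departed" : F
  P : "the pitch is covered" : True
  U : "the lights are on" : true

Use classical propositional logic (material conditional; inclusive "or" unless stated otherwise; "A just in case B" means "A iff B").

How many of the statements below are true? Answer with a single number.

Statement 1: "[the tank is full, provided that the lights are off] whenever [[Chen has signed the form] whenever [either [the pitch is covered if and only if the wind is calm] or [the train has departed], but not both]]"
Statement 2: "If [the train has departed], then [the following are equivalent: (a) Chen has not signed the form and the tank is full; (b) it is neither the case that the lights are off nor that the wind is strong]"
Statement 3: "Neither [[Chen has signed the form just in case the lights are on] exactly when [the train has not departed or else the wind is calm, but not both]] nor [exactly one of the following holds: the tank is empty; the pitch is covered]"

3

Statement 1: In symbols: (((P <-> ~Q) xor M) -> S) -> (~U -> R)

~Q = ~F = T
P <-> ~Q = T <-> T = T
(P <-> ~Q) xor M = T xor F = T
((P <-> ~Q) xor M) -> S = T -> T = T
~U = ~T = F
~U -> R = F -> F = T
(((P <-> ~Q) xor M) -> S) -> (~U -> R) = T -> T = T
So Statement 1 is true.

Statement 2: This is M -> ((~S & R) <-> (~U nor Q)).

~S = ~T = F
~S & R = F & F = F
~U = ~T = F
~U nor Q = F nor F = T
(~S & R) <-> (~U nor Q) = F <-> T = F
M -> ((~S & R) <-> (~U nor Q)) = F -> F = T
Thus Statement 2 is true.

Statement 3: Formalization: ((S <-> U) <-> (~M xor ~Q)) nor (~R xor P)

S <-> U = T <-> T = T
~M = ~F = T
~Q = ~F = T
~M xor ~Q = T xor T = F
(S <-> U) <-> (~M xor ~Q) = T <-> F = F
~R = ~F = T
~R xor P = T xor T = F
((S <-> U) <-> (~M xor ~Q)) nor (~R xor P) = F nor F = T
So Statement 3 is true.

3 of the 3 statements are true (Statement 1, Statement 2, Statement 3).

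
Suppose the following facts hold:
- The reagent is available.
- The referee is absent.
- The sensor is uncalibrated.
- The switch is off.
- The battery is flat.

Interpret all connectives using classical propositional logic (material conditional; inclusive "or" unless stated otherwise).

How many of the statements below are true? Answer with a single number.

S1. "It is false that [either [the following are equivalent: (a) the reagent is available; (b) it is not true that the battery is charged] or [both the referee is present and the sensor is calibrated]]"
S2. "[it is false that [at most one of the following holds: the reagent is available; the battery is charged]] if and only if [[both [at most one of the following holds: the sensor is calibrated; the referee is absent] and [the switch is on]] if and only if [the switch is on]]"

Let P = "the reagent is available" (T), U = "the battery is charged" (F), Q = "the referee is present" (F), R = "the sensor is calibrated" (F), S = "the switch is on" (F).

S1: Formalization: ~((P <-> ~U) | (Q & R))

~U = ~F = T
P <-> ~U = T <-> T = T
Q & R = F & F = F
(P <-> ~U) | (Q & R) = T | F = T
~((P <-> ~U) | (Q & R)) = ~T = F
So S1 is false.

S2: Parsed as ~(P nand U) <-> (((R nand ~Q) & S) <-> S)

P nand U = T nand F = T
~(P nand U) = ~T = F
~Q = ~F = T
R nand ~Q = F nand T = T
(R nand ~Q) & S = T & F = F
((R nand ~Q) & S) <-> S = F <-> F = T
~(P nand U) <-> (((R nand ~Q) & S) <-> S) = F <-> T = F
So S2 is false.

0 of the 2 statements are true (none).

0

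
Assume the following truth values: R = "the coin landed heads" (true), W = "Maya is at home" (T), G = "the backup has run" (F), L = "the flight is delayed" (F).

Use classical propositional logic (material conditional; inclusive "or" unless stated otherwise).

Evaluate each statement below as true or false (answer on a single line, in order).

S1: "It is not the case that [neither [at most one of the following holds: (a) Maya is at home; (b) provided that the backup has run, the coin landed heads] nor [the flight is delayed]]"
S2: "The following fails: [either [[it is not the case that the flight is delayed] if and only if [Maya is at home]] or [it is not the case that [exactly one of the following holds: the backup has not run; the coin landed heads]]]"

S1: Formalization: ~((W nand (G -> R)) nor L)

G -> R = F -> T = T
W nand (G -> R) = T nand T = F
(W nand (G -> R)) nor L = F nor F = T
~((W nand (G -> R)) nor L) = ~T = F
So S1 is false.

S2: In symbols: ~((~L <-> W) | ~(~G xor R))

~L = ~F = T
~L <-> W = T <-> T = T
~G = ~F = T
~G xor R = T xor T = F
~(~G xor R) = ~F = T
(~L <-> W) | ~(~G xor R) = T | T = T
~((~L <-> W) | ~(~G xor R)) = ~T = F
Hence S2 is false.

S1 false / S2 false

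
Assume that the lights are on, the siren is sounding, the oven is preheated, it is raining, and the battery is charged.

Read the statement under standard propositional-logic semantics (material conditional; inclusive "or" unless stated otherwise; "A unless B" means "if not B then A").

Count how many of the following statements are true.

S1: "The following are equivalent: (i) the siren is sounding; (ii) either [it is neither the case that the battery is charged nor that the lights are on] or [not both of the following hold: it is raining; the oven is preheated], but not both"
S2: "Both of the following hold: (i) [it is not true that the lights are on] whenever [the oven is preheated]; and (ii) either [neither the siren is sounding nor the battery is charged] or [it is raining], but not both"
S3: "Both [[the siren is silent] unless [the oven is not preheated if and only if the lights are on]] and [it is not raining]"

0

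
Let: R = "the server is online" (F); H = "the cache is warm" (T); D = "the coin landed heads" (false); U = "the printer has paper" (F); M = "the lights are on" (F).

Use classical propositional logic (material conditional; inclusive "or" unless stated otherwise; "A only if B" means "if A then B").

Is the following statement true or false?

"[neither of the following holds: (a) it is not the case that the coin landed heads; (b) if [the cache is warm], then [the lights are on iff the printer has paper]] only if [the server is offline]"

In symbols: (not D nor (H -> (M iff U))) -> not R

not D = not False = True
M iff U = False iff False = True
H -> (M iff U) = True -> True = True
not D nor (H -> (M iff U)) = True nor True = False
not R = not False = True
(not D nor (H -> (M iff U))) -> not R = False -> True = True

True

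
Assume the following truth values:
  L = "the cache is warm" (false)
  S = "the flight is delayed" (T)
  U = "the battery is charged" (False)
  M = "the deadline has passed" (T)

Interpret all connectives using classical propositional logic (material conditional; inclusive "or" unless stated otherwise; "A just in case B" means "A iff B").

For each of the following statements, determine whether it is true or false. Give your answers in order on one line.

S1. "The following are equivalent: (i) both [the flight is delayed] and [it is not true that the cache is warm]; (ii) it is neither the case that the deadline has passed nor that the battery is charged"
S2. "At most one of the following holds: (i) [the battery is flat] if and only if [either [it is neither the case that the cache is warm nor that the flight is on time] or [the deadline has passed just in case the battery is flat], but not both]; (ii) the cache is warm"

S1: Formalization: (S ∧ ¬L) ↔ (M ↓ U)

¬L = ¬F = T
S ∧ ¬L = T ∧ T = T
M ↓ U = T ↓ F = F
(S ∧ ¬L) ↔ (M ↓ U) = T ↔ F = F
Hence S1 is false.

S2: Parsed as (¬U ↔ ((L ↓ ¬S) ⊕ (M ↔ ¬U))) ↑ L

¬U = ¬F = T
¬S = ¬T = F
L ↓ ¬S = F ↓ F = T
¬U = ¬F = T
M ↔ ¬U = T ↔ T = T
(L ↓ ¬S) ⊕ (M ↔ ¬U) = T ⊕ T = F
¬U ↔ ((L ↓ ¬S) ⊕ (M ↔ ¬U)) = T ↔ F = F
(¬U ↔ ((L ↓ ¬S) ⊕ (M ↔ ¬U))) ↑ L = F ↑ F = T
Hence S2 is true.

S1 false / S2 true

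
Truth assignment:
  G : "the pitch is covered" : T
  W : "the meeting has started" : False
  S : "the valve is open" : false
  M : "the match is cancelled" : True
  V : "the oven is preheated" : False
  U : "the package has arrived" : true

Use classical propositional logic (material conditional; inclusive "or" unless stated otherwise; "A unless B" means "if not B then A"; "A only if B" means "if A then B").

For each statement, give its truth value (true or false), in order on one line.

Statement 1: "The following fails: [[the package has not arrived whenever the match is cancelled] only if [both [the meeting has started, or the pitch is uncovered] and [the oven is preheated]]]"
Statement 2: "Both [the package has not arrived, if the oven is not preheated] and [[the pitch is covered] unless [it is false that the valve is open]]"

Statement 1: Formalization: not ((M -> not U) -> ((W or not G) and V))

not U = not True = False
M -> not U = True -> False = False
not G = not True = False
W or not G = False or False = False
(W or not G) and V = False and False = False
(M -> not U) -> ((W or not G) and V) = False -> False = True
not ((M -> not U) -> ((W or not G) and V)) = not True = False
Hence Statement 1 is false.

Statement 2: Formalization: (not V -> not U) and (G or not S)

not V = not False = True
not U = not True = False
not V -> not U = True -> False = False
not S = not False = True
G or not S = True or True = True
(not V -> not U) and (G or not S) = False and True = False
So Statement 2 is false.

Statement 1 False; Statement 2 False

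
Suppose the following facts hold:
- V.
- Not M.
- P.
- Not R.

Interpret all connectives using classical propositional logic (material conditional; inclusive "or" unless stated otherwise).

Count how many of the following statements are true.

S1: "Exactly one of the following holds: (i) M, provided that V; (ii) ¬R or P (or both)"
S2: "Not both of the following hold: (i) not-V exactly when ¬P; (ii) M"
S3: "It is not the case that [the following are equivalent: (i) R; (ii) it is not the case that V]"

S1: This is (V -> M) xor (not R or P).

V -> M = True -> False = False
not R = not False = True
not R or P = True or True = True
(V -> M) xor (not R or P) = False xor True = True
Thus S1 is true.

S2: In symbols: (not V iff not P) nand M

not V = not True = False
not P = not True = False
not V iff not P = False iff False = True
(not V iff not P) nand M = True nand False = True
Hence S2 is true.

S3: This is not (R iff not V).

not V = not True = False
R iff not V = False iff False = True
not (R iff not V) = not True = False
Hence S3 is false.

Count: 2.

2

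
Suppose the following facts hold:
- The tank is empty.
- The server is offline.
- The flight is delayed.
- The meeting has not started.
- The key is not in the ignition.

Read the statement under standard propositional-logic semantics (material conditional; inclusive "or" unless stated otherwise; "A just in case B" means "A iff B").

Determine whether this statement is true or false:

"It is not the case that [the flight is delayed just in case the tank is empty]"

Let R = "the flight is delayed" (T), K = "the tank is full" (F).
In symbols: ¬(R ↔ ¬K)

¬K = ¬F = T
R ↔ ¬K = T ↔ T = T
¬(R ↔ ¬K) = ¬T = F

false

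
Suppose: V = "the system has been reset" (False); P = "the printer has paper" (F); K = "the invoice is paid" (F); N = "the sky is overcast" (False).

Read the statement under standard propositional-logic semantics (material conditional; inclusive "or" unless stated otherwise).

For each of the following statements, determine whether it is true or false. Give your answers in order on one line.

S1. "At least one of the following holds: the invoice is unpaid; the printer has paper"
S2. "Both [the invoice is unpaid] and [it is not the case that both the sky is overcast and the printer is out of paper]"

S1: In symbols: ¬K ∨ P

¬K = ¬F = T
¬K ∨ P = T ∨ F = T
Hence S1 is true.

S2: Formalization: ¬K ∧ (N ↑ ¬P)

¬K = ¬F = T
¬P = ¬F = T
N ↑ ¬P = F ↑ T = T
¬K ∧ (N ↑ ¬P) = T ∧ T = T
Hence S2 is true.

S1 True; S2 True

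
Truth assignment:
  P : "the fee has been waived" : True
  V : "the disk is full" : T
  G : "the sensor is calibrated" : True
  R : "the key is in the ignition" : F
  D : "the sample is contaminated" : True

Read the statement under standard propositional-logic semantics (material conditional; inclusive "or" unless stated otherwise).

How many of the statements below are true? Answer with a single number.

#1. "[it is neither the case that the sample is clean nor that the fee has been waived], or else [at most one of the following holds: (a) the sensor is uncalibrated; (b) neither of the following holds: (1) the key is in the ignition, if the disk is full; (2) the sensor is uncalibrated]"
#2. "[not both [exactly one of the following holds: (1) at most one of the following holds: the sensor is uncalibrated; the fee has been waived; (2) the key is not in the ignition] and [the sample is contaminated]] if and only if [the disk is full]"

2

#1: In symbols: (¬D ↓ P) ∨ (¬G ↑ ((V → R) ↓ ¬G))

¬D = ¬T = F
¬D ↓ P = F ↓ T = F
¬G = ¬T = F
V → R = T → F = F
¬G = ¬T = F
(V → R) ↓ ¬G = F ↓ F = T
¬G ↑ ((V → R) ↓ ¬G) = F ↑ T = T
(¬D ↓ P) ∨ (¬G ↑ ((V → R) ↓ ¬G)) = F ∨ T = T
Thus #1 is true.

#2: In symbols: (((¬G ↑ P) ⊕ ¬R) ↑ D) ↔ V

¬G = ¬T = F
¬G ↑ P = F ↑ T = T
¬R = ¬F = T
(¬G ↑ P) ⊕ ¬R = T ⊕ T = F
((¬G ↑ P) ⊕ ¬R) ↑ D = F ↑ T = T
(((¬G ↑ P) ⊕ ¬R) ↑ D) ↔ V = T ↔ T = T
So #2 is true.

True statements: 2 (#1, #2).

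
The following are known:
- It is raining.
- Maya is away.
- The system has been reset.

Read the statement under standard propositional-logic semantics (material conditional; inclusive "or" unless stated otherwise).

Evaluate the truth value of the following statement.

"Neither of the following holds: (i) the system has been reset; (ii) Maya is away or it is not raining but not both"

Let Q = "the system has been reset" (True), H = "Maya is at home" (False), V = "it is raining" (True).
Formalization: Q nor (not H xor not V)

not H = not False = True
not V = not True = False
not H xor not V = True xor False = True
Q nor (not H xor not V) = True nor True = False

False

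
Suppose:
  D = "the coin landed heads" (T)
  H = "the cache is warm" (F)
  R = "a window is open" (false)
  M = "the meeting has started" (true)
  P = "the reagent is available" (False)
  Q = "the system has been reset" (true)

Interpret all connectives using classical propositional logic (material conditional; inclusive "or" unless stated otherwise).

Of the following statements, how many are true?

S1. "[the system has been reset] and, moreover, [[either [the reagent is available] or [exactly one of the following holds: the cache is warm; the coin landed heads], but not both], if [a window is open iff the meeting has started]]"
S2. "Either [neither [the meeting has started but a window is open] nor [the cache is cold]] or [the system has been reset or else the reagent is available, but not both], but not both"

S1: Formalization: Q ∧ ((R ↔ M) → (P ⊕ (H ⊕ D)))

R ↔ M = F ↔ T = F
H ⊕ D = F ⊕ T = T
P ⊕ (H ⊕ D) = F ⊕ T = T
(R ↔ M) → (P ⊕ (H ⊕ D)) = F → T = T
Q ∧ ((R ↔ M) → (P ⊕ (H ⊕ D))) = T ∧ T = T
So S1 is true.

S2: Parsed as ((M ∧ R) ↓ ¬H) ⊕ (Q ⊕ P)

M ∧ R = T ∧ F = F
¬H = ¬F = T
(M ∧ R) ↓ ¬H = F ↓ T = F
Q ⊕ P = T ⊕ F = T
((M ∧ R) ↓ ¬H) ⊕ (Q ⊕ P) = F ⊕ T = T
Thus S2 is true.

Count: 2.

2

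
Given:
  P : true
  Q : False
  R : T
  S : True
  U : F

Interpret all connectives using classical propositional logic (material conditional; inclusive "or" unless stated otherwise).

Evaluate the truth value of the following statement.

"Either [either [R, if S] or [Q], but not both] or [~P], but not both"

True.

Values: S=T, R=T, Q=F, P=T.
Formalization: ((S → R) ⊕ Q) ⊕ ¬P

S → R = T → T = T
(S → R) ⊕ Q = T ⊕ F = T
¬P = ¬T = F
((S → R) ⊕ Q) ⊕ ¬P = T ⊕ F = T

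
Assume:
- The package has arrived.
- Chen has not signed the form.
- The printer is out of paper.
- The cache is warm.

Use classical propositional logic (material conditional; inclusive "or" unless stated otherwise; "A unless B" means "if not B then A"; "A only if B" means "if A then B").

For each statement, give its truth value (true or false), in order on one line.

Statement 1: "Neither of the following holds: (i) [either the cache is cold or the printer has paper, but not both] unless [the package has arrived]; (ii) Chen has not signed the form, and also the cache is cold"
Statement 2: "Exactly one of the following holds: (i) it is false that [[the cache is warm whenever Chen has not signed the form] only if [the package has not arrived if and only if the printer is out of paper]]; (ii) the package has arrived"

Statement 1 False, Statement 2 False

Let S = "the cache is warm" (True), R = "the printer has paper" (False), P = "the package has arrived" (True), Q = "Chen has signed the form" (False).

Statement 1: This is ((not S xor R) or P) nor (not Q and not S).

not S = not True = False
not S xor R = False xor False = False
(not S xor R) or P = False or True = True
not Q = not False = True
not S = not True = False
not Q and not S = True and False = False
((not S xor R) or P) nor (not Q and not S) = True nor False = False
Thus Statement 1 is false.

Statement 2: This is not ((not Q -> S) -> (not P iff not R)) xor P.

not Q = not False = True
not Q -> S = True -> True = True
not P = not True = False
not R = not False = True
not P iff not R = False iff True = False
(not Q -> S) -> (not P iff not R) = True -> False = False
not ((not Q -> S) -> (not P iff not R)) = not False = True
not ((not Q -> S) -> (not P iff not R)) xor P = True xor True = False
So Statement 2 is false.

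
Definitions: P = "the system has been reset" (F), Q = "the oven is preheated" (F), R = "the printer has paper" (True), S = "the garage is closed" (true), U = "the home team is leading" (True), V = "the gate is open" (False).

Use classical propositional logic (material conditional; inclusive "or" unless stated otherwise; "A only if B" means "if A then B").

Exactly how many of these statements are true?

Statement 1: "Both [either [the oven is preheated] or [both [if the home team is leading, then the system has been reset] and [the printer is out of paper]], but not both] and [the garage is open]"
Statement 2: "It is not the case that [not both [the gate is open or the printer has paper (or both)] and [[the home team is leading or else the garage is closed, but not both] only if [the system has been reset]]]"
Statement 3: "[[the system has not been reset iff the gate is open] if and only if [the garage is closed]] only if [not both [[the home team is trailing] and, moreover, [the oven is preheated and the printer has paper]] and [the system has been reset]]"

Statement 1: Parsed as (Q xor ((U -> P) & ~R)) & ~S

U -> P = T -> F = F
~R = ~T = F
(U -> P) & ~R = F & F = F
Q xor ((U -> P) & ~R) = F xor F = F
~S = ~T = F
(Q xor ((U -> P) & ~R)) & ~S = F & F = F
Thus Statement 1 is false.

Statement 2: Parsed as ~((V | R) nand ((U xor S) -> P))

V | R = F | T = T
U xor S = T xor T = F
(U xor S) -> P = F -> F = T
(V | R) nand ((U xor S) -> P) = T nand T = F
~((V | R) nand ((U xor S) -> P)) = ~F = T
So Statement 2 is true.

Statement 3: This is ((~P <-> V) <-> S) -> ((~U & (Q & R)) nand P).

~P = ~F = T
~P <-> V = T <-> F = F
(~P <-> V) <-> S = F <-> T = F
~U = ~T = F
Q & R = F & T = F
~U & (Q & R) = F & F = F
(~U & (Q & R)) nand P = F nand F = T
((~P <-> V) <-> S) -> ((~U & (Q & R)) nand P) = F -> T = T
So Statement 3 is true.

2 of the 3 statements are true.

2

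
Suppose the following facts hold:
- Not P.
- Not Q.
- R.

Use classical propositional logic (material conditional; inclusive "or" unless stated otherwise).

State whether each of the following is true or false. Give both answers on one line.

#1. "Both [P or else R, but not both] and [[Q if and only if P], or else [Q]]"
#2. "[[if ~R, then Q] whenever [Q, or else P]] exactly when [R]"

#1 True, #2 True

#1: In symbols: (P xor R) & ((Q <-> P) | Q)

P xor R = F xor T = T
Q <-> P = F <-> F = T
(Q <-> P) | Q = T | F = T
(P xor R) & ((Q <-> P) | Q) = T & T = T
Thus #1 is true.

#2: In symbols: ((Q | P) -> (~R -> Q)) <-> R

Q | P = F | F = F
~R = ~T = F
~R -> Q = F -> F = T
(Q | P) -> (~R -> Q) = F -> T = T
((Q | P) -> (~R -> Q)) <-> R = T <-> T = T
So #2 is true.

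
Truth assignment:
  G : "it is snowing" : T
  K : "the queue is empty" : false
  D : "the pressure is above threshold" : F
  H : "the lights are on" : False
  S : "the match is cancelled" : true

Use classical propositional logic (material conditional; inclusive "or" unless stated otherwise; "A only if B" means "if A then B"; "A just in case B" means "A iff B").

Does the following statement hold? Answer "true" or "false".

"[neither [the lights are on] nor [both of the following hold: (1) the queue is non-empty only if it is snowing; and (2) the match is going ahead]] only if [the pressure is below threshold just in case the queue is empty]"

Values: H=F, K=F, G=T, S=T, D=F.
In symbols: (H ↓ ((¬K → G) ∧ ¬S)) → (¬D ↔ K)

¬K = ¬F = T
¬K → G = T → T = T
¬S = ¬T = F
(¬K → G) ∧ ¬S = T ∧ F = F
H ↓ ((¬K → G) ∧ ¬S) = F ↓ F = T
¬D = ¬F = T
¬D ↔ K = T ↔ F = F
(H ↓ ((¬K → G) ∧ ¬S)) → (¬D ↔ K) = T → F = F

False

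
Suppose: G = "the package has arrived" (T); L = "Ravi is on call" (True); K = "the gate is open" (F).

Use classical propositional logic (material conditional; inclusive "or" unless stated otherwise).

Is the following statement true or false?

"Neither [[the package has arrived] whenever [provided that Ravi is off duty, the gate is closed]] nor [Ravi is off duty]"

false

Values: L=T, K=F, G=T.
Parsed as ((¬L → ¬K) → G) ↓ ¬L

¬L = ¬T = F
¬K = ¬F = T
¬L → ¬K = F → T = T
(¬L → ¬K) → G = T → T = T
¬L = ¬T = F
((¬L → ¬K) → G) ↓ ¬L = T ↓ F = F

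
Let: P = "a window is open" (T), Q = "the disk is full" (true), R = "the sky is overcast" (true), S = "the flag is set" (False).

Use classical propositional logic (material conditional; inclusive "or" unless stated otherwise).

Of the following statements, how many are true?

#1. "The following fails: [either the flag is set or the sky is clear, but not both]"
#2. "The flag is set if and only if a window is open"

#1: In symbols: ~(S xor ~R)

~R = ~T = F
S xor ~R = F xor F = F
~(S xor ~R) = ~F = T
Thus #1 is true.

#2: In symbols: S <-> P

S <-> P = F <-> T = F
So #2 is false.

True statements: 1.

1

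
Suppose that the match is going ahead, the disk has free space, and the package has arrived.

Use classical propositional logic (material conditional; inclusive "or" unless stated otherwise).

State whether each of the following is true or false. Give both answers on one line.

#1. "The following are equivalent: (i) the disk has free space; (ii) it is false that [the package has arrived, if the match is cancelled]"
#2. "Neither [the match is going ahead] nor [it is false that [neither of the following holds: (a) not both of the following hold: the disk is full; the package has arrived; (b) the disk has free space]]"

#1 F / #2 F

Let Q = "the disk is full" (F), P = "the match is cancelled" (F), R = "the package has arrived" (T).

#1: Formalization: ¬Q ↔ ¬(P → R)

¬Q = ¬F = T
P → R = F → T = T
¬(P → R) = ¬T = F
¬Q ↔ ¬(P → R) = T ↔ F = F
Thus #1 is false.

#2: This is ¬P ↓ ¬((Q ↑ R) ↓ ¬Q).

¬P = ¬F = T
Q ↑ R = F ↑ T = T
¬Q = ¬F = T
(Q ↑ R) ↓ ¬Q = T ↓ T = F
¬((Q ↑ R) ↓ ¬Q) = ¬F = T
¬P ↓ ¬((Q ↑ R) ↓ ¬Q) = T ↓ T = F
Thus #2 is false.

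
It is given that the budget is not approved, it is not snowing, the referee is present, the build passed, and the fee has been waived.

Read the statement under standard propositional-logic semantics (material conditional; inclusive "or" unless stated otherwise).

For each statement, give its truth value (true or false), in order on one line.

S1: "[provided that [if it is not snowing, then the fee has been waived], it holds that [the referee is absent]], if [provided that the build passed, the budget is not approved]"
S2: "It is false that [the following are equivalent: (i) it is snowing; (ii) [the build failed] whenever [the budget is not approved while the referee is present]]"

S1 F / S2 F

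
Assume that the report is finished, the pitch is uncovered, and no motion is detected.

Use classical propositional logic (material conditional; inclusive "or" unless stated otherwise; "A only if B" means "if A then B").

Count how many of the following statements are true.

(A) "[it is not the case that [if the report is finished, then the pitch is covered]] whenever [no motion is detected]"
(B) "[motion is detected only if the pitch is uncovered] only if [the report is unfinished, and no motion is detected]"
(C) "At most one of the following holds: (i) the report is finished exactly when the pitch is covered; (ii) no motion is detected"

2

Let R = "motion is detected" (F), P = "the report is finished" (T), Q = "the pitch is covered" (F).

(A): Formalization: ¬R → ¬(P → Q)

¬R = ¬F = T
P → Q = T → F = F
¬(P → Q) = ¬F = T
¬R → ¬(P → Q) = T → T = T
Thus (A) is true.

(B): In symbols: (R → ¬Q) → (¬P ∧ ¬R)

¬Q = ¬F = T
R → ¬Q = F → T = T
¬P = ¬T = F
¬R = ¬F = T
¬P ∧ ¬R = F ∧ T = F
(R → ¬Q) → (¬P ∧ ¬R) = T → F = F
Thus (B) is false.

(C): Formalization: (P ↔ Q) ↑ ¬R

P ↔ Q = T ↔ F = F
¬R = ¬F = T
(P ↔ Q) ↑ ¬R = F ↑ T = T
Thus (C) is true.

2 of the 3 statements are true.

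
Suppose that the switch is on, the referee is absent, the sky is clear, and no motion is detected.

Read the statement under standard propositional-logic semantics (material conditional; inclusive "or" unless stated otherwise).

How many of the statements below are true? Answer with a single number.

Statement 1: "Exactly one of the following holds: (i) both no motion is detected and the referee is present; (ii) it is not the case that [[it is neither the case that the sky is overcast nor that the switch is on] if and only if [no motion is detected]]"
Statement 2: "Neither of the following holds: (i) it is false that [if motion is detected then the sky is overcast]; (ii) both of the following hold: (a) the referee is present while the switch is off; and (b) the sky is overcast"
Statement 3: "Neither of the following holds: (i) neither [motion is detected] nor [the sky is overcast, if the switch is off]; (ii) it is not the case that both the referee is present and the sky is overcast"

2

Let S = "motion is detected" (False), Q = "the referee is present" (False), R = "the sky is overcast" (False), P = "the switch is on" (True).

Statement 1: In symbols: (not S and Q) xor not ((R nor P) iff not S)

not S = not False = True
not S and Q = True and False = False
R nor P = False nor True = False
not S = not False = True
(R nor P) iff not S = False iff True = False
not ((R nor P) iff not S) = not False = True
(not S and Q) xor not ((R nor P) iff not S) = False xor True = True
Hence Statement 1 is true.

Statement 2: This is not (S -> R) nor ((Q and not P) and R).

S -> R = False -> False = True
not (S -> R) = not True = False
not P = not True = False
Q and not P = False and False = False
(Q and not P) and R = False and False = False
not (S -> R) nor ((Q and not P) and R) = False nor False = True
So Statement 2 is true.

Statement 3: In symbols: (S nor (not P -> R)) nor (Q nand R)

not P = not True = False
not P -> R = False -> False = True
S nor (not P -> R) = False nor True = False
Q nand R = False nand False = True
(S nor (not P -> R)) nor (Q nand R) = False nor True = False
Thus Statement 3 is false.

2 of the 3 statements are true (Statement 1, Statement 2).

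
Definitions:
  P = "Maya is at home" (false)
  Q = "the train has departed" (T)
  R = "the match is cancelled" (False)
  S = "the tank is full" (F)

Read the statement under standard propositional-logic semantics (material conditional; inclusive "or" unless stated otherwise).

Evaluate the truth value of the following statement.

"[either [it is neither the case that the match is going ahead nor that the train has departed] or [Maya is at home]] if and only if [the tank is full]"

Parsed as ((not R nor Q) or P) iff S

not R = not False = True
not R nor Q = True nor True = False
(not R nor Q) or P = False or False = False
((not R nor Q) or P) iff S = False iff False = True

True.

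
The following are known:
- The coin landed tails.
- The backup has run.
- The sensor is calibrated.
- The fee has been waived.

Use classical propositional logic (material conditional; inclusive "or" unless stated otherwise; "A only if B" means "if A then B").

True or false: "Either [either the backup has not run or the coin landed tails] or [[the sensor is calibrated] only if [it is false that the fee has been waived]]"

True

Let M = "the backup has run" (True), S = "the coin landed heads" (False), K = "the sensor is calibrated" (True), P = "the fee has been waived" (True).
Formalization: (not M or not S) or (K -> not P)

not M = not True = False
not S = not False = True
not M or not S = False or True = True
not P = not True = False
K -> not P = True -> False = False
(not M or not S) or (K -> not P) = True or False = True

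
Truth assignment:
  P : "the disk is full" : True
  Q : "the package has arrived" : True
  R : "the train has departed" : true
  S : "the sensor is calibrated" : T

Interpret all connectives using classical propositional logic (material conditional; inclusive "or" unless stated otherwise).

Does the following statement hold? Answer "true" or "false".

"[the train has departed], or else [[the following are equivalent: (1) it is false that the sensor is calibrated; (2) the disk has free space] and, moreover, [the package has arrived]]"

The statement is true.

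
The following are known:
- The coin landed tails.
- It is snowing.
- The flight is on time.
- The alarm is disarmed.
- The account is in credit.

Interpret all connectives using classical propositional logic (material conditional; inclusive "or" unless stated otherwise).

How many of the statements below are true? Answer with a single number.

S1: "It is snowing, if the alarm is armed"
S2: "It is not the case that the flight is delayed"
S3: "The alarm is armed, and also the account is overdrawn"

Let Q = "the alarm is armed" (F), R = "it is snowing" (T), L = "the flight is delayed" (F), U = "the account is overdrawn" (F).

S1: In symbols: Q → R

Q → R = F → T = T
So S1 is true.

S2: This is ¬L.

¬L = ¬F = T
Hence S2 is true.

S3: Parsed as Q ∧ U

Q ∧ U = F ∧ F = F
So S3 is false.

Count: 2.

2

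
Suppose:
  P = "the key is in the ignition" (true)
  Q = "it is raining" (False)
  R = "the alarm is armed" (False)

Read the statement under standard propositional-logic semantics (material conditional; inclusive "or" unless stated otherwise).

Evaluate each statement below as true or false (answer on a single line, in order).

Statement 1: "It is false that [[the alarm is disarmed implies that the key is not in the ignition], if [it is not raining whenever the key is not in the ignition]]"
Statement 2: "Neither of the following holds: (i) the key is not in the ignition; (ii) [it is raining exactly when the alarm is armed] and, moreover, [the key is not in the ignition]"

Statement 1: Formalization: ¬((¬P → ¬Q) → (¬R → ¬P))

¬P = ¬T = F
¬Q = ¬F = T
¬P → ¬Q = F → T = T
¬R = ¬F = T
¬P = ¬T = F
¬R → ¬P = T → F = F
(¬P → ¬Q) → (¬R → ¬P) = T → F = F
¬((¬P → ¬Q) → (¬R → ¬P)) = ¬F = T
Thus Statement 1 is true.

Statement 2: Parsed as ¬P ↓ ((Q ↔ R) ∧ ¬P)

¬P = ¬T = F
Q ↔ R = F ↔ F = T
¬P = ¬T = F
(Q ↔ R) ∧ ¬P = T ∧ F = F
¬P ↓ ((Q ↔ R) ∧ ¬P) = F ↓ F = T
Hence Statement 2 is true.

Statement 1 True; Statement 2 True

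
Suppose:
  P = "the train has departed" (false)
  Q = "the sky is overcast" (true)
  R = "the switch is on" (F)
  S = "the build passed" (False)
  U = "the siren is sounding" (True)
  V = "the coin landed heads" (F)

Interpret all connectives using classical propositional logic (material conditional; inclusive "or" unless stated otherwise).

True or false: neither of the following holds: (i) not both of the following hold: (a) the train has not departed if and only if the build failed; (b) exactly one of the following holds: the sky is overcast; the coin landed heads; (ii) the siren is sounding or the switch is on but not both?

False

Values: P=F, S=F, Q=T, V=F, U=T, R=F.
Parsed as ((~P <-> ~S) nand (Q xor V)) nor (U xor R)

~P = ~F = T
~S = ~F = T
~P <-> ~S = T <-> T = T
Q xor V = T xor F = T
(~P <-> ~S) nand (Q xor V) = T nand T = F
U xor R = T xor F = T
((~P <-> ~S) nand (Q xor V)) nor (U xor R) = F nor T = F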